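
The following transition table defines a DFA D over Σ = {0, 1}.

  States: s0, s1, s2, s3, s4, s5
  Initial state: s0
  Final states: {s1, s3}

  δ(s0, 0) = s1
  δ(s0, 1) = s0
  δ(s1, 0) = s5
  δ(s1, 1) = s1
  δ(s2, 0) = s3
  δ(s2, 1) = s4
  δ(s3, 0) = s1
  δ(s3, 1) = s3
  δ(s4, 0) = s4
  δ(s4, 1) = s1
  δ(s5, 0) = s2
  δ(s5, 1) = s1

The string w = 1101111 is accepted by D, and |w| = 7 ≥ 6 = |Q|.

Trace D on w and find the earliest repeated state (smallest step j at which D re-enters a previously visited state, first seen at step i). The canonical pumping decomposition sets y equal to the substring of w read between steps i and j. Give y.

State sequence: s0 -1-> s0 -1-> s0 -0-> s1 -1-> s1 -1-> s1 -1-> s1 -1-> s1
First repeat at step 1: s0 was already visited.

So i = 0, j = 1, giving x = w[0:0] = ε, y = w[0:1] = 1, z = w[1:7] = 101111.
Check: |xy| = 1 ≤ 6 and |y| = 1 ≥ 1. Reading y takes D from s0 back to s0, so every xyⁱz is accepted.

1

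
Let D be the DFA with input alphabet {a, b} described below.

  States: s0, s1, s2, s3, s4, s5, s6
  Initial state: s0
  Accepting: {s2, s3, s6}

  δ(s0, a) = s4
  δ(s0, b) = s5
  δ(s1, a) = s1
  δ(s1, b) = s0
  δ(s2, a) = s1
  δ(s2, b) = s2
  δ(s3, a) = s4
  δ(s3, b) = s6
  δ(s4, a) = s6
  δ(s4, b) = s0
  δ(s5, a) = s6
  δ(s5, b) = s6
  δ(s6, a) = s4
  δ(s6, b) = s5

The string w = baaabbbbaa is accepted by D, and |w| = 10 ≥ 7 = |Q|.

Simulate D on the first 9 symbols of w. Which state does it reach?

s4

State sequence: s0 -b-> s5 -a-> s6 -a-> s4 -a-> s6 -b-> s5 -b-> s6 -b-> s5 -b-> s6 -a-> s4

After reading 9 characters, D is in state s4.
(This kind of state-tracing is the core of the pumping-lemma construction: with 7 states, pigeonhole forces a repeat within the first 7 steps.)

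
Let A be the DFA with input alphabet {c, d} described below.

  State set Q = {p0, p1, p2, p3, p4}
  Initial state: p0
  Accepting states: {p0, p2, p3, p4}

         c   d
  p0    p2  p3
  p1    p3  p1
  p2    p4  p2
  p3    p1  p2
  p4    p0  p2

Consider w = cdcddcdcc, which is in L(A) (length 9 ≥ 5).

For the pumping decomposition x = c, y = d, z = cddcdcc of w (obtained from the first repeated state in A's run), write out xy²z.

cddcddcdcc

xy^2z = c·d·d·cddcdcc = cddcddcdcc.
Reading y = d takes A from p2 back to p2, so after x·y·y the machine is still in p2, and z then leads to the accepting state p0. Hence cddcddcdcc ∈ L(A).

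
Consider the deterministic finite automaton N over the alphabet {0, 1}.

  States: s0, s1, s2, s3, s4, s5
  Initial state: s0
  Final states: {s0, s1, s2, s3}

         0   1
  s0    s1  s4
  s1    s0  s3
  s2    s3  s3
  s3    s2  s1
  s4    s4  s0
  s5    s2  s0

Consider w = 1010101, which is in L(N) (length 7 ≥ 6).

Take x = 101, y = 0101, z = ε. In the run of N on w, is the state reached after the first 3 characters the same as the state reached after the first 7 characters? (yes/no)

State sequence: s0 -1-> s4 -0-> s4 -1-> s0 -0-> s1 -1-> s3 -0-> s2 -1-> s3

After x (step 3): s0. After xy (step 7): s3.
They differ (s0 ≠ s3), so y is not a cycle from the state after x; this split is not the one the pumping-lemma construction produces, and pumping y need not keep the string in L(N).

no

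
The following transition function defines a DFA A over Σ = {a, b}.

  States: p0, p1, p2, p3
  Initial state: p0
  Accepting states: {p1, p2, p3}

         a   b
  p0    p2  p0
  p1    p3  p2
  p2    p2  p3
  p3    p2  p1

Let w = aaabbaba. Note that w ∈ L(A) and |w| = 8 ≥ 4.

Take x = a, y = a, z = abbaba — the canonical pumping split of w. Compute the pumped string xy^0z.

aabbaba

xy⁰z = xz = a·abbaba = aabbaba.
Reading y = a takes A from p2 back to p2, so after x the machine is still in p2, and z then leads to the accepting state p3. Hence aabbaba ∈ L(A).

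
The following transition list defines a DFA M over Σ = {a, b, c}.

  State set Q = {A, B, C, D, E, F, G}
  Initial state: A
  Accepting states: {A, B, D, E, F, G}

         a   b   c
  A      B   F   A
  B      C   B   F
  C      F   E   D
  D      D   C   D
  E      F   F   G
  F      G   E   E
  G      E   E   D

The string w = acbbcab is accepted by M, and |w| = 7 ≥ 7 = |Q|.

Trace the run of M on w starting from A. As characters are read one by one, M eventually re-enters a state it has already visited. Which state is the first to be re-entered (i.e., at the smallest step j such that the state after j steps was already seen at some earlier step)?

F

State sequence: A -a-> B -c-> F -b-> E -b-> F -c-> E -a-> F -b-> E
First repeat at step 4: F was already visited.

The earliest repeat is at step j = 4: M is in F, which it already visited at step i = 2.
Since M has 7 states, any run of length ≥ 7 visits 7+1 states, so by pigeonhole some state repeats within the first 7 steps — that repeat gives the pumpable loop.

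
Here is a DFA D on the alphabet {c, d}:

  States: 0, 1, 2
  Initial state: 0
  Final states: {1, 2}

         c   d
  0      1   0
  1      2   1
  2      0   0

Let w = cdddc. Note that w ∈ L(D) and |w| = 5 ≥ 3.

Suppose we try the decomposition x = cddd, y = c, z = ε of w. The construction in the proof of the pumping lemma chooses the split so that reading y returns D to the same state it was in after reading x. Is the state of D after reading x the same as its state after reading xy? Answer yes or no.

no

State sequence: 0 -c-> 1 -d-> 1 -d-> 1 -d-> 1 -c-> 2

After x (step 4): 1. After xy (step 5): 2.
They differ (1 ≠ 2), so y is not a cycle from the state after x; this split is not the one the pumping-lemma construction produces, and pumping y need not keep the string in L(D).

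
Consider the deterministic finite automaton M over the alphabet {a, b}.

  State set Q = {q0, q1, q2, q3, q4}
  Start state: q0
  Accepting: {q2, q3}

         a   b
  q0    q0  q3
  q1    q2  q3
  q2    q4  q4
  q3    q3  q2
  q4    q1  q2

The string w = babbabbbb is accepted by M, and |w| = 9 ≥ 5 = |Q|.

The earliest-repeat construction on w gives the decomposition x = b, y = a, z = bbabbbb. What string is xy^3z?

xy^3z = b·a·a·a·bbabbbb = baaabbabbbb.
Reading y = a takes M from q3 back to q3, so after x·y·y·y the machine is still in q3, and z then leads to the accepting state q2. Hence baaabbabbbb ∈ L(M).

baaabbabbbb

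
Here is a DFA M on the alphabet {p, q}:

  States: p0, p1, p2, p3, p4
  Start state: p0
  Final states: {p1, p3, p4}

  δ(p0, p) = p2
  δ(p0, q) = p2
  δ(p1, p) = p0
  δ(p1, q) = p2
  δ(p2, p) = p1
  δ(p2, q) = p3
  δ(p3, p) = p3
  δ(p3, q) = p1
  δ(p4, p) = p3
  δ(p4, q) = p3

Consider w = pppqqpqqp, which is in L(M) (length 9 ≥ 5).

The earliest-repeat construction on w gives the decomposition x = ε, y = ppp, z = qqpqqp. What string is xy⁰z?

xy⁰z = xz = ε·qqpqqp = qqpqqp.
Reading y = ppp takes M from p0 back to p0, so after x the machine is still in p0, and z then leads to the accepting state p1. Hence qqpqqp ∈ L(M).

qqpqqp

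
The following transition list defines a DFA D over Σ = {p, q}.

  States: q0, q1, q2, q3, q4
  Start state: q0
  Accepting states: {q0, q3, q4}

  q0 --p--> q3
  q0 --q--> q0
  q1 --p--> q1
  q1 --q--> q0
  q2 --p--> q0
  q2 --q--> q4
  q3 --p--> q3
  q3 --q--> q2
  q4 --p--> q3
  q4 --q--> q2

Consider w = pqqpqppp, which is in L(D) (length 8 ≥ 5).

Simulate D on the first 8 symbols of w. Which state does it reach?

State sequence: q0 -p-> q3 -q-> q2 -q-> q4 -p-> q3 -q-> q2 -p-> q0 -p-> q3 -p-> q3

After reading 8 characters, D is in state q3.
(This kind of state-tracing is the core of the pumping-lemma construction: with 5 states, pigeonhole forces a repeat within the first 5 steps.)

q3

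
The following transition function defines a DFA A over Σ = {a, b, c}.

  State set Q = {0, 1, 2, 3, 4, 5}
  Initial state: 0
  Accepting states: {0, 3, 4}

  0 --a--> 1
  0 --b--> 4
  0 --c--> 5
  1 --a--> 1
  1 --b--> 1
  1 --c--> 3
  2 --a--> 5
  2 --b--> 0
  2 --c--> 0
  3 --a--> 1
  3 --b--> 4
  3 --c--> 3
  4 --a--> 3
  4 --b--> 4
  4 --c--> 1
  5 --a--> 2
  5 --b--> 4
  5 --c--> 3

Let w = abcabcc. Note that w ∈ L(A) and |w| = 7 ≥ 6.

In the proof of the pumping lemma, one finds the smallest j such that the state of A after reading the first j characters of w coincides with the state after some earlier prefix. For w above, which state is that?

State sequence: 0 -a-> 1 -b-> 1 -c-> 3 -a-> 1 -b-> 1 -c-> 3 -c-> 3
First repeat at step 2: 1 was already visited.

The earliest repeat is at step j = 2: A is in 1, which it already visited at step i = 1.
Since A has 6 states, any run of length ≥ 6 visits 6+1 states, so by pigeonhole some state repeats within the first 6 steps — that repeat gives the pumpable loop.

1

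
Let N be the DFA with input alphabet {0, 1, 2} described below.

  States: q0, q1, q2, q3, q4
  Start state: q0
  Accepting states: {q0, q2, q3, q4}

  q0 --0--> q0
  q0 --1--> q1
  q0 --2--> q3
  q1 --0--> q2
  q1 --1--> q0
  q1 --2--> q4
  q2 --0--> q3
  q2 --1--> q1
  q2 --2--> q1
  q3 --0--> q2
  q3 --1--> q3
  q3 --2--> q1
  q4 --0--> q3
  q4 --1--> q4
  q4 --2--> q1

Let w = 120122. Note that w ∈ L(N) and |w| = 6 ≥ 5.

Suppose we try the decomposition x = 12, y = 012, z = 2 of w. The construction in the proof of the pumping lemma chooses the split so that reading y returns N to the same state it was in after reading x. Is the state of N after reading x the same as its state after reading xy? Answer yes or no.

no

Run of N on the first 5 characters of w = 1 2 0 1 2:
  step 0: q0  (start)
  step 1: q1  (read 1: q0→q1)
  step 2: q4  (read 2: q1→q4)
  step 3: q3  (read 0: q4→q3)
  step 4: q3  (read 1: q3→q3)
  step 5: q1  (read 2: q3→q1)

After x (step 2): q4. After xy (step 5): q1.
They differ (q4 ≠ q1), so y is not a cycle from the state after x; this split is not the one the pumping-lemma construction produces, and pumping y need not keep the string in L(N).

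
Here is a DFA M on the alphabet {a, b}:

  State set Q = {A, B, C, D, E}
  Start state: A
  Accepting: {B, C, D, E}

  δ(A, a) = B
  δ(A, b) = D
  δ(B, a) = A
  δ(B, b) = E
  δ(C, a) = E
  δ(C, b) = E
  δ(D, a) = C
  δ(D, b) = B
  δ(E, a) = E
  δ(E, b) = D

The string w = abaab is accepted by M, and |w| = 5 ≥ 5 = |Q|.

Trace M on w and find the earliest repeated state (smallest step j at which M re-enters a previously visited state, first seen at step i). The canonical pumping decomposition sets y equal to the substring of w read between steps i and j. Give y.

State sequence: A -a-> B -b-> E -a-> E -a-> E -b-> D
First repeat at step 3: E was already visited.

So i = 2, j = 3, giving x = w[0:2] = ab, y = w[2:3] = a, z = w[3:5] = ab.
Check: |xy| = 3 ≤ 5 and |y| = 1 ≥ 1. Reading y takes M from E back to E, so every xyⁱz is accepted.
Pumping length from the standard proof: p = 5 (the number of states). The repeated state found above gives |xy| = j ≤ 5 and |y| = j − i ≥ 1.

a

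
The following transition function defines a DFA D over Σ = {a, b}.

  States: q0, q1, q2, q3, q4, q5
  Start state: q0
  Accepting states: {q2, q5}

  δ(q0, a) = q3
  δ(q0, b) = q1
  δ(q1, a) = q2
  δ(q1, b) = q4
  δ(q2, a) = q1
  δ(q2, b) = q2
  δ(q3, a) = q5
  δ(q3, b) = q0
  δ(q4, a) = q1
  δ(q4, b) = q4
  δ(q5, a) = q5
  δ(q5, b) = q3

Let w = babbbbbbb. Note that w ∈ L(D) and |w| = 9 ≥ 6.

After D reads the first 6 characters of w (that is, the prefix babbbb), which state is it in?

Run of D on the first 6 characters of w = b a b b b b:
  step 0: q0  (start)
  step 1: q1  (read b: q0→q1)
  step 2: q2  (read a: q1→q2)
  step 3: q2  (read b: q2→q2)
  step 4: q2  (read b: q2→q2)
  step 5: q2  (read b: q2→q2)
  step 6: q2  (read b: q2→q2)

After reading 6 characters, D is in state q2.

q2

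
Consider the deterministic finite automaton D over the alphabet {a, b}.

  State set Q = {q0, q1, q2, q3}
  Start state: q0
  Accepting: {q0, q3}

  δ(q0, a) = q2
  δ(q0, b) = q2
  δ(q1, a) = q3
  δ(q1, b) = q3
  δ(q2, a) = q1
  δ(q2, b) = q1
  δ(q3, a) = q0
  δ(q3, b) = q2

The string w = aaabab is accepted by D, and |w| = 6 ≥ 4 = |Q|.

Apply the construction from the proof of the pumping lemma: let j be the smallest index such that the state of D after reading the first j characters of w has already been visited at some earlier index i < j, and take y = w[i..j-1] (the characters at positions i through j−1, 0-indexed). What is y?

State sequence: q0 -a-> q2 -a-> q1 -a-> q3 -b-> q2 -a-> q1 -b-> q3
First repeat at step 4: q2 was already visited.

So i = 1, j = 4, giving x = w[0:1] = a, y = w[1:4] = aab, z = w[4:6] = ab.
Check: |xy| = 4 ≤ 4 and |y| = 3 ≥ 1. Reading y takes D from q2 back to q2, so every xyⁱz is accepted.

aab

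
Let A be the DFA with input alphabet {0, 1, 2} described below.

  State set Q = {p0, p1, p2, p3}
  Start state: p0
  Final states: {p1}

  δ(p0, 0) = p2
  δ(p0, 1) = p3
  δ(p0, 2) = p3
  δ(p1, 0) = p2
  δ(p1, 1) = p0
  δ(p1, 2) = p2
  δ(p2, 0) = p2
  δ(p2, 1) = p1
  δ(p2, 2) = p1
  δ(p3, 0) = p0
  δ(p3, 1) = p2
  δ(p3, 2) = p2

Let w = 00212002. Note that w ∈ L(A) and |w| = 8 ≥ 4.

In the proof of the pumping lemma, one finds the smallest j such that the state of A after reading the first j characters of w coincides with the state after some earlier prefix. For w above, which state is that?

p2

State sequence: p0 -0-> p2 -0-> p2 -2-> p1 -1-> p0 -2-> p3 -0-> p0 -0-> p2 -2-> p1
First repeat at step 2: p2 was already visited.

The earliest repeat is at step j = 2: A is in p2, which it already visited at step i = 1.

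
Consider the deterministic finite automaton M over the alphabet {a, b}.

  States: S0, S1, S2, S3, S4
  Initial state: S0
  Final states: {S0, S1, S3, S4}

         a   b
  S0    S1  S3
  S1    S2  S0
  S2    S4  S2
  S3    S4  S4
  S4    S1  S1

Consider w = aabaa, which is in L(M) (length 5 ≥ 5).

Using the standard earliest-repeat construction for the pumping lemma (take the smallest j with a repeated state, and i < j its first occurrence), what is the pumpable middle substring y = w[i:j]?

b

Run of M on w = a a b a a:
  step 0: S0  (start)
  step 1: S1  (read a: S0→S1)
  step 2: S2  (read a: S1→S2)
  step 3: S2  (read b: S2→S2)   ← first repeat (S2 seen earlier)
  step 4: S4  (read a: S2→S4)
  step 5: S1  (read a: S4→S1)

So i = 2, j = 3, giving x = w[0:2] = aa, y = w[2:3] = b, z = w[3:5] = aa.
Check: |xy| = 3 ≤ 5 and |y| = 1 ≥ 1. Reading y takes M from S2 back to S2, so every xyⁱz is accepted.
Since M has 5 states, any run of length ≥ 5 visits 5+1 states, so by pigeonhole some state repeats within the first 5 steps — that repeat gives the pumpable loop.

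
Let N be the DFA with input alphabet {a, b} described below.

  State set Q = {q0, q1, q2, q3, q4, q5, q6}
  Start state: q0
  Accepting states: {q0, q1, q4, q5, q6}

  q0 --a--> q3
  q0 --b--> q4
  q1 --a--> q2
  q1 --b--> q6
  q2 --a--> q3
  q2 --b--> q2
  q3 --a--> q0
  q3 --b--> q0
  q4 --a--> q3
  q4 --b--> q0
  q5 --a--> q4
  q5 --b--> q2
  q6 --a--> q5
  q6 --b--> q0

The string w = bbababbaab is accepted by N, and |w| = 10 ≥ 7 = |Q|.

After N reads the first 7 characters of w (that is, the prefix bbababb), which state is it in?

State sequence: q0 -b-> q4 -b-> q0 -a-> q3 -b-> q0 -a-> q3 -b-> q0 -b-> q4

After reading 7 characters, N is in state q4.

q4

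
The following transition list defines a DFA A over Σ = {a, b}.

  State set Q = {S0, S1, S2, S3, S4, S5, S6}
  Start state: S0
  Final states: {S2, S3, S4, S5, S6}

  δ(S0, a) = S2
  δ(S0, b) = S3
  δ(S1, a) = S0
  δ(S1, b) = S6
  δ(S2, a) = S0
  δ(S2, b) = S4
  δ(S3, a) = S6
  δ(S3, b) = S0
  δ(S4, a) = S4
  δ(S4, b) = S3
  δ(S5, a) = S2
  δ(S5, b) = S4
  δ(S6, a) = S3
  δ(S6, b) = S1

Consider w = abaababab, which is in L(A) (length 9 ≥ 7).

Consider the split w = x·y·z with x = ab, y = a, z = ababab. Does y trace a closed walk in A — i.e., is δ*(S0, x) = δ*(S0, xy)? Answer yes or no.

Run of A on the first 3 characters of w = a b a:
  step 0: S0  (start)
  step 1: S2  (read a: S0→S2)
  step 2: S4  (read b: S2→S4)
  step 3: S4  (read a: S4→S4)

After x (step 2): S4. After xy (step 3): S4.
They match, so y = a drives A around a cycle from S4 back to itself; pumping y any number of times keeps A in S4 before reading z, and xyⁱz ∈ L(A) for every i ≥ 0.

yes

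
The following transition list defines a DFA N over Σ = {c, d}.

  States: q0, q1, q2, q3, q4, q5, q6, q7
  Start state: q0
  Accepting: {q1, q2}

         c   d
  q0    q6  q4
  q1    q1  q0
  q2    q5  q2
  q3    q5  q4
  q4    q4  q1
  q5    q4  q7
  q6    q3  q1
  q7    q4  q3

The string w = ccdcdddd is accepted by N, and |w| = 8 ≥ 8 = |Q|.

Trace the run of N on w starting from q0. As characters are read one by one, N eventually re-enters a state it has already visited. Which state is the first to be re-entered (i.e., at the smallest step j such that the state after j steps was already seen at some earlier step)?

Run of N on w = c c d c d d d d:
  step 0: q0  (start)
  step 1: q6  (read c: q0→q6)
  step 2: q3  (read c: q6→q3)
  step 3: q4  (read d: q3→q4)
  step 4: q4  (read c: q4→q4)   ← first repeat (q4 seen earlier)
  step 5: q1  (read d: q4→q1)
  step 6: q0  (read d: q1→q0)
  step 7: q4  (read d: q0→q4)
  step 8: q1  (read d: q4→q1)

The earliest repeat is at step j = 4: N is in q4, which it already visited at step i = 3.

q4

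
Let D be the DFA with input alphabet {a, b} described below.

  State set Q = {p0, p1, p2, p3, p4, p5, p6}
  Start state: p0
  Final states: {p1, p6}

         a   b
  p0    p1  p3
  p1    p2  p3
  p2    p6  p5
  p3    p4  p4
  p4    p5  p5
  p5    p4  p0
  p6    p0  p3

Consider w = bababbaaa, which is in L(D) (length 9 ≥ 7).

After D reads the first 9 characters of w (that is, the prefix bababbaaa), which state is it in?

Run of D on the first 9 characters of w = b a b a b b a a a:
  step 0: p0  (start)
  step 1: p3  (read b: p0→p3)
  step 2: p4  (read a: p3→p4)
  step 3: p5  (read b: p4→p5)
  step 4: p4  (read a: p5→p4)
  step 5: p5  (read b: p4→p5)
  step 6: p0  (read b: p5→p0)
  step 7: p1  (read a: p0→p1)
  step 8: p2  (read a: p1→p2)
  step 9: p6  (read a: p2→p6)

After reading 9 characters, D is in state p6.

p6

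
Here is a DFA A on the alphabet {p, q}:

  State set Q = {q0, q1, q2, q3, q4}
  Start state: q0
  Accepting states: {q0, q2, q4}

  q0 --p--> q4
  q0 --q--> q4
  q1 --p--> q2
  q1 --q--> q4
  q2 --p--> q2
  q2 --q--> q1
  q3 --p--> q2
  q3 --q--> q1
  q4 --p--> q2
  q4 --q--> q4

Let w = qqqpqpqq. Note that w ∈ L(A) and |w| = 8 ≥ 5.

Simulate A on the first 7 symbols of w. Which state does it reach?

Run of A on the first 7 characters of w = q q q p q p q:
  step 0: q0  (start)
  step 1: q4  (read q: q0→q4)
  step 2: q4  (read q: q4→q4)
  step 3: q4  (read q: q4→q4)
  step 4: q2  (read p: q4→q2)
  step 5: q1  (read q: q2→q1)
  step 6: q2  (read p: q1→q2)
  step 7: q1  (read q: q2→q1)

After reading 7 characters, A is in state q1.
(This kind of state-tracing is the core of the pumping-lemma construction: with 5 states, pigeonhole forces a repeat within the first 5 steps.)

q1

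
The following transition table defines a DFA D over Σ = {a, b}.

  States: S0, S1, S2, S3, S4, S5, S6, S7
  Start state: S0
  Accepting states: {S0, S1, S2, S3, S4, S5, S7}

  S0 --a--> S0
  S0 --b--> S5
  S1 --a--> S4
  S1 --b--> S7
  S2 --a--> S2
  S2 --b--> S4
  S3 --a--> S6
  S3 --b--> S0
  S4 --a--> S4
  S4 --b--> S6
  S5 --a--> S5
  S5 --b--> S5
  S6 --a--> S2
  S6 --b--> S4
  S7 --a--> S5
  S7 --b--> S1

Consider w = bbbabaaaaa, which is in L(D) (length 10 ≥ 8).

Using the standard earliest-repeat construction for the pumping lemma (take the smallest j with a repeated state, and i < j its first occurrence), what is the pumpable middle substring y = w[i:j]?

b

Run of D on w = b b b a b a a a a a:
  step 0: S0  (start)
  step 1: S5  (read b: S0→S5)
  step 2: S5  (read b: S5→S5)   ← first repeat (S5 seen earlier)
  step 3: S5  (read b: S5→S5)
  step 4: S5  (read a: S5→S5)
  step 5: S5  (read b: S5→S5)
  step 6: S5  (read a: S5→S5)
  step 7: S5  (read a: S5→S5)
  step 8: S5  (read a: S5→S5)
  step 9: S5  (read a: S5→S5)
  step 10: S5  (read a: S5→S5)

So i = 1, j = 2, giving x = w[0:1] = b, y = w[1:2] = b, z = w[2:10] = babaaaaa.
Check: |xy| = 2 ≤ 8 and |y| = 1 ≥ 1. Reading y takes D from S5 back to S5, so every xyⁱz is accepted.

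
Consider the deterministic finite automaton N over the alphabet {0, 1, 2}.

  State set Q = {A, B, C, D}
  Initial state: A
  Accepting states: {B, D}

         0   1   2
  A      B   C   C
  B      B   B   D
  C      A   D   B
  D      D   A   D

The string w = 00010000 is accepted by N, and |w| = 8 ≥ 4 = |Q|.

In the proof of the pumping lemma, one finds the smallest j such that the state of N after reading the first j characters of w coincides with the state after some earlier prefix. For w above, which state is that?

B

State sequence: A -0-> B -0-> B -0-> B -1-> B -0-> B -0-> B -0-> B -0-> B
First repeat at step 2: B was already visited.

The earliest repeat is at step j = 2: N is in B, which it already visited at step i = 1.
The DFA has 4 states, so the proof of the pumping lemma guarantees a repeated state among the first 4+1 visited; the segment between the two visits is the pumpable y.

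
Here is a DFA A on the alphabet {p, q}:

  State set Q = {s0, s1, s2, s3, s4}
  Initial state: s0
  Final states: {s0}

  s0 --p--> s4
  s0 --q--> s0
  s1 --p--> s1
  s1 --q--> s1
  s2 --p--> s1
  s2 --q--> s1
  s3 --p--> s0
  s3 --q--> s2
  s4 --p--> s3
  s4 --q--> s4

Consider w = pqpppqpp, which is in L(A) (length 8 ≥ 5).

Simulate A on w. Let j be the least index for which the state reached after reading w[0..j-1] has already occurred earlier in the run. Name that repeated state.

Run of A on w = p q p p p q p p:
  step 0: s0  (start)
  step 1: s4  (read p: s0→s4)
  step 2: s4  (read q: s4→s4)   ← first repeat (s4 seen earlier)
  step 3: s3  (read p: s4→s3)
  step 4: s0  (read p: s3→s0)
  step 5: s4  (read p: s0→s4)
  step 6: s4  (read q: s4→s4)
  step 7: s3  (read p: s4→s3)
  step 8: s0  (read p: s3→s0)

The earliest repeat is at step j = 2: A is in s4, which it already visited at step i = 1.
Since A has 5 states, any run of length ≥ 5 visits 5+1 states, so by pigeonhole some state repeats within the first 5 steps — that repeat gives the pumpable loop.

s4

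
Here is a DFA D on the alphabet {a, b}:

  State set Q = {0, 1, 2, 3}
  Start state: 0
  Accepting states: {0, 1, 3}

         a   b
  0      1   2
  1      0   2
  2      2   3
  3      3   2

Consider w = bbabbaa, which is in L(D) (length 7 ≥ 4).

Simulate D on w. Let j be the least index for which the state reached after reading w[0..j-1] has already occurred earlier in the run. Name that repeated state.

3

Run of D on w = b b a b b a a:
  step 0: 0  (start)
  step 1: 2  (read b: 0→2)
  step 2: 3  (read b: 2→3)
  step 3: 3  (read a: 3→3)   ← first repeat (3 seen earlier)
  step 4: 2  (read b: 3→2)
  step 5: 3  (read b: 2→3)
  step 6: 3  (read a: 3→3)
  step 7: 3  (read a: 3→3)

The earliest repeat is at step j = 3: D is in 3, which it already visited at step i = 2.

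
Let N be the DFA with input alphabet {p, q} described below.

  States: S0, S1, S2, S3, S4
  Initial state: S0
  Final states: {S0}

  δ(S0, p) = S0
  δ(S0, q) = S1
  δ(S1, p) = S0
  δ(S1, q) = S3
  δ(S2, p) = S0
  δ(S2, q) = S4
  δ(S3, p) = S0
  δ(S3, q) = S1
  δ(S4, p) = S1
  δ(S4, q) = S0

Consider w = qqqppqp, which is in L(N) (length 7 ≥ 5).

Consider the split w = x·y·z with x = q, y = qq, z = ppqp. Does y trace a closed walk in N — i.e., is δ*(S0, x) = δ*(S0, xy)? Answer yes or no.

yes

State sequence: S0 -q-> S1 -q-> S3 -q-> S1

After x (step 1): S1. After xy (step 3): S1.
They match, so y = qq drives N around a cycle from S1 back to itself; pumping y any number of times keeps N in S1 before reading z, and xyⁱz ∈ L(N) for every i ≥ 0.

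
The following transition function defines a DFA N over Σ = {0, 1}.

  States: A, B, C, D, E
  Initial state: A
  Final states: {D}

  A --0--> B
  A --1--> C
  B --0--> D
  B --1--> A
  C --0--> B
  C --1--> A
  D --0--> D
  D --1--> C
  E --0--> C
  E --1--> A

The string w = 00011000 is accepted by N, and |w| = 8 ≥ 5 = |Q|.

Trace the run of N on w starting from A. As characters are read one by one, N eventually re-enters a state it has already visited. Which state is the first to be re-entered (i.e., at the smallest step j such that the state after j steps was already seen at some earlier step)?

D

State sequence: A -0-> B -0-> D -0-> D -1-> C -1-> A -0-> B -0-> D -0-> D
First repeat at step 3: D was already visited.

The earliest repeat is at step j = 3: N is in D, which it already visited at step i = 2.
With |Q| = 5, pigeonhole forces a state repeat no later than step 5; the substring read between the first and second visits to that state can be pumped.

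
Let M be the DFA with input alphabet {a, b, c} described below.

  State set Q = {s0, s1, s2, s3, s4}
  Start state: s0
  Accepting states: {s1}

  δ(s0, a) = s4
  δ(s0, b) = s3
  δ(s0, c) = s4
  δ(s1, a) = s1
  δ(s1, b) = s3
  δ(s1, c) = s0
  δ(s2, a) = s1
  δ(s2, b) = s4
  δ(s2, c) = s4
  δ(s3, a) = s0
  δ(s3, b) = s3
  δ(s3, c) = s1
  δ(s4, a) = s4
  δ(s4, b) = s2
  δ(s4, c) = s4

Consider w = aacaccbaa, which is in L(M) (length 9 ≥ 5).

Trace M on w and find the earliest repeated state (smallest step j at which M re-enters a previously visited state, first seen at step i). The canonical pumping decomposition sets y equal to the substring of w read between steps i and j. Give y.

Run of M on w = a a c a c c b a a:
  step 0: s0  (start)
  step 1: s4  (read a: s0→s4)
  step 2: s4  (read a: s4→s4)   ← first repeat (s4 seen earlier)
  step 3: s4  (read c: s4→s4)
  step 4: s4  (read a: s4→s4)
  step 5: s4  (read c: s4→s4)
  step 6: s4  (read c: s4→s4)
  step 7: s2  (read b: s4→s2)
  step 8: s1  (read a: s2→s1)
  step 9: s1  (read a: s1→s1)

So i = 1, j = 2, giving x = w[0:1] = a, y = w[1:2] = a, z = w[2:9] = caccbaa.
Check: |xy| = 2 ≤ 5 and |y| = 1 ≥ 1. Reading y takes M from s4 back to s4, so every xyⁱz is accepted.

a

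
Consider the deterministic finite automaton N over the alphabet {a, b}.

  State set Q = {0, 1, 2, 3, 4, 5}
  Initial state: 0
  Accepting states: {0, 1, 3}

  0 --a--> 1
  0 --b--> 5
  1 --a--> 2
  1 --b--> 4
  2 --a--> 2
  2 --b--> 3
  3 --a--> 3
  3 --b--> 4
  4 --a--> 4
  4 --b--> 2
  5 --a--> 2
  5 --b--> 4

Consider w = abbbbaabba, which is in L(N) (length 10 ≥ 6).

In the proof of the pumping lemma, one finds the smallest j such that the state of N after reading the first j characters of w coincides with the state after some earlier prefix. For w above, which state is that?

Run of N on w = a b b b b a a b b a:
  step 0: 0  (start)
  step 1: 1  (read a: 0→1)
  step 2: 4  (read b: 1→4)
  step 3: 2  (read b: 4→2)
  step 4: 3  (read b: 2→3)
  step 5: 4  (read b: 3→4)   ← first repeat (4 seen earlier)
  step 6: 4  (read a: 4→4)
  step 7: 4  (read a: 4→4)
  step 8: 2  (read b: 4→2)
  step 9: 3  (read b: 2→3)
  step 10: 3  (read a: 3→3)

The earliest repeat is at step j = 5: N is in 4, which it already visited at step i = 2.

4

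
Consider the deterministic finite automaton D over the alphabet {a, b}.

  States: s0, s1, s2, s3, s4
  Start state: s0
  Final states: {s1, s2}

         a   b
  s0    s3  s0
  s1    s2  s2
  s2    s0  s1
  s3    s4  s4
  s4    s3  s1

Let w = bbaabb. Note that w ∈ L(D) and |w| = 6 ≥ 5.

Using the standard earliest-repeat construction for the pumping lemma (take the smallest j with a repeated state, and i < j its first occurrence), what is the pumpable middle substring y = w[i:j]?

b

State sequence: s0 -b-> s0 -b-> s0 -a-> s3 -a-> s4 -b-> s1 -b-> s2
First repeat at step 1: s0 was already visited.

So i = 0, j = 1, giving x = w[0:0] = ε, y = w[0:1] = b, z = w[1:6] = baabb.
Check: |xy| = 1 ≤ 5 and |y| = 1 ≥ 1. Reading y takes D from s0 back to s0, so every xyⁱz is accepted.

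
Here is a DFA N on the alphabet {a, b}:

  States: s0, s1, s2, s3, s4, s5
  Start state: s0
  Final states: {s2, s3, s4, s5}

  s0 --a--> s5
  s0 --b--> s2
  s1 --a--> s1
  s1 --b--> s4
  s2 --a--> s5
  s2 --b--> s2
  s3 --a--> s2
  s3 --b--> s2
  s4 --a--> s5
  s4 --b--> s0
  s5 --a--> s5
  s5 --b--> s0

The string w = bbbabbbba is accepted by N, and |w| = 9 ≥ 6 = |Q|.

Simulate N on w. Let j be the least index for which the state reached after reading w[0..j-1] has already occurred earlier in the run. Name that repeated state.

s2

State sequence: s0 -b-> s2 -b-> s2 -b-> s2 -a-> s5 -b-> s0 -b-> s2 -b-> s2 -b-> s2 -a-> s5
First repeat at step 2: s2 was already visited.

The earliest repeat is at step j = 2: N is in s2, which it already visited at step i = 1.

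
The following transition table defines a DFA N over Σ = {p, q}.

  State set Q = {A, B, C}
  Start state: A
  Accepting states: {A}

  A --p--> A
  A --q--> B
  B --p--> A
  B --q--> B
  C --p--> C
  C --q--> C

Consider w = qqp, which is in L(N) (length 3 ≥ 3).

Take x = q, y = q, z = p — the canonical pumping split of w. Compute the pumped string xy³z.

xy^3z = q·q·q·q·p = qqqqp.
Reading y = q takes N from B back to B, so after x·y·y·y the machine is still in B, and z then leads to the accepting state A. Hence qqqqp ∈ L(N).

qqqqp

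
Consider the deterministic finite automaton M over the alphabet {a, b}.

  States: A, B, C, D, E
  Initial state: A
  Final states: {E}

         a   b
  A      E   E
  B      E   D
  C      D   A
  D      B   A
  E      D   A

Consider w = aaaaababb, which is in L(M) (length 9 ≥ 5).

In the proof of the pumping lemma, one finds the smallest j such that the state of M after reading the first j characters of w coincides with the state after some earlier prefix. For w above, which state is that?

E

Run of M on w = a a a a a b a b b:
  step 0: A  (start)
  step 1: E  (read a: A→E)
  step 2: D  (read a: E→D)
  step 3: B  (read a: D→B)
  step 4: E  (read a: B→E)   ← first repeat (E seen earlier)
  step 5: D  (read a: E→D)
  step 6: A  (read b: D→A)
  step 7: E  (read a: A→E)
  step 8: A  (read b: E→A)
  step 9: E  (read b: A→E)

The earliest repeat is at step j = 4: M is in E, which it already visited at step i = 1.
Pumping length from the standard proof: p = 5 (the number of states). The repeated state found above gives |xy| = j ≤ 5 and |y| = j − i ≥ 1.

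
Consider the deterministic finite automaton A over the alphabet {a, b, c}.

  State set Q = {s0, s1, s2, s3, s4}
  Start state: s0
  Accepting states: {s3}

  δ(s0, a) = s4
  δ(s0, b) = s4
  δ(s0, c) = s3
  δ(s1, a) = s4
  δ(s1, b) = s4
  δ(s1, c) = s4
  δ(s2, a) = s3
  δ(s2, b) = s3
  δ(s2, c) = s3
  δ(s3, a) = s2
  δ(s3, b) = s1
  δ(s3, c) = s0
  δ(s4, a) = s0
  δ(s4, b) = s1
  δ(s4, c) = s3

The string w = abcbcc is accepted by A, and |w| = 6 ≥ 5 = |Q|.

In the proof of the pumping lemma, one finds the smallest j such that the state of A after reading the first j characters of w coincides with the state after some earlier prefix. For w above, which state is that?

s4

State sequence: s0 -a-> s4 -b-> s1 -c-> s4 -b-> s1 -c-> s4 -c-> s3
First repeat at step 3: s4 was already visited.

The earliest repeat is at step j = 3: A is in s4, which it already visited at step i = 1.
Since A has 5 states, any run of length ≥ 5 visits 5+1 states, so by pigeonhole some state repeats within the first 5 steps — that repeat gives the pumpable loop.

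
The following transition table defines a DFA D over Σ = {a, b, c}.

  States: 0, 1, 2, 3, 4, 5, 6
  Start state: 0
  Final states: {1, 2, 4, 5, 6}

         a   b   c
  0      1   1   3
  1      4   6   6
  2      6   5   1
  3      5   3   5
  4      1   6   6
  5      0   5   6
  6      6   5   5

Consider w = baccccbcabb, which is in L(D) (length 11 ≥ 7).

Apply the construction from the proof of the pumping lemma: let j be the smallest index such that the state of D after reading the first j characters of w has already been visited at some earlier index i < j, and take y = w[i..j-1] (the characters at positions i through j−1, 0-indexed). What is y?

cc

State sequence: 0 -b-> 1 -a-> 4 -c-> 6 -c-> 5 -c-> 6 -c-> 5 -b-> 5 -c-> 6 -a-> 6 -b-> 5 -b-> 5
First repeat at step 5: 6 was already visited.

So i = 3, j = 5, giving x = w[0:3] = bac, y = w[3:5] = cc, z = w[5:11] = cbcabb.
Check: |xy| = 5 ≤ 7 and |y| = 2 ≥ 1. Reading y takes D from 6 back to 6, so every xyⁱz is accepted.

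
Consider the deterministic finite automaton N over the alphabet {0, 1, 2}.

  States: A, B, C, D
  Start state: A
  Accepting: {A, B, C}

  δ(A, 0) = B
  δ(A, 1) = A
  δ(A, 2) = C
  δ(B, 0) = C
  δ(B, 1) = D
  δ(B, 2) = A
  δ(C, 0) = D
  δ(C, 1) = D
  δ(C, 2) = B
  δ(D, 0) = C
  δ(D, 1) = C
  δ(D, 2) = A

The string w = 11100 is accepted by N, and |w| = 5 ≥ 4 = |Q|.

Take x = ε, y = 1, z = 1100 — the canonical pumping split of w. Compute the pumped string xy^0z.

xy⁰z = xz = ε·1100 = 1100.
Reading y = 1 takes N from A back to A, so after x the machine is still in A, and z then leads to the accepting state C. Hence 1100 ∈ L(N).

1100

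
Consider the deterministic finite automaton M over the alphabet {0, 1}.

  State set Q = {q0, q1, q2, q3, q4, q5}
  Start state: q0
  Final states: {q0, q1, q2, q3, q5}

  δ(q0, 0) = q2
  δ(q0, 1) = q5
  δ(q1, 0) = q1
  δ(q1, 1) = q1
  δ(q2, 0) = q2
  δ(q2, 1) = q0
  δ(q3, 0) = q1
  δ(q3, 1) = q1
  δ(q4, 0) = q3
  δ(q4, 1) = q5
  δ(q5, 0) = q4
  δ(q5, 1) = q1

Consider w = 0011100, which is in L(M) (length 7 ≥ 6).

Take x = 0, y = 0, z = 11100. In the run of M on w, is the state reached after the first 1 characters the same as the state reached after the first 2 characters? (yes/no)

State sequence: q0 -0-> q2 -0-> q2

After x (step 1): q2. After xy (step 2): q2.
They match, so y = 0 drives M around a cycle from q2 back to itself; pumping y any number of times keeps M in q2 before reading z, and xyⁱz ∈ L(M) for every i ≥ 0.

yes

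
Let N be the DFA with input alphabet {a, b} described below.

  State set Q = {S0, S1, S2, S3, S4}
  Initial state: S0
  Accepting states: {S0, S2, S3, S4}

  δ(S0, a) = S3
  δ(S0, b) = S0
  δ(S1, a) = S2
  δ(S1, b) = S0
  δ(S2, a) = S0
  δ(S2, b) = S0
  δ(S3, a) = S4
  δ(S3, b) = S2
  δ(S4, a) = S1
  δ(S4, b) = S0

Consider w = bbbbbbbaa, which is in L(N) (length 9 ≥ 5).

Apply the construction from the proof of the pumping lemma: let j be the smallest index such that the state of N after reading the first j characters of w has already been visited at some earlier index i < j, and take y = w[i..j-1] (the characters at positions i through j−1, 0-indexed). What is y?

Run of N on w = b b b b b b b a a:
  step 0: S0  (start)
  step 1: S0  (read b: S0→S0)   ← first repeat (S0 seen earlier)
  step 2: S0  (read b: S0→S0)
  step 3: S0  (read b: S0→S0)
  step 4: S0  (read b: S0→S0)
  step 5: S0  (read b: S0→S0)
  step 6: S0  (read b: S0→S0)
  step 7: S0  (read b: S0→S0)
  step 8: S3  (read a: S0→S3)
  step 9: S4  (read a: S3→S4)

So i = 0, j = 1, giving x = w[0:0] = ε, y = w[0:1] = b, z = w[1:9] = bbbbbbaa.
Check: |xy| = 1 ≤ 5 and |y| = 1 ≥ 1. Reading y takes N from S0 back to S0, so every xyⁱz is accepted.
Since N has 5 states, any run of length ≥ 5 visits 5+1 states, so by pigeonhole some state repeats within the first 5 steps — that repeat gives the pumpable loop.

b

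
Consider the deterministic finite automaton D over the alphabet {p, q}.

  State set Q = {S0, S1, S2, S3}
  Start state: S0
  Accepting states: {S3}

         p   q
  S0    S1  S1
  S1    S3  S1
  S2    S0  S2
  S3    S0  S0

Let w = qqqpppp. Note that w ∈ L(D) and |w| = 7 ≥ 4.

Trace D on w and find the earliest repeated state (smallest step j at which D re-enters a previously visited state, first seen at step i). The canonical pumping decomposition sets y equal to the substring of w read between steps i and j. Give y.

q

State sequence: S0 -q-> S1 -q-> S1 -q-> S1 -p-> S3 -p-> S0 -p-> S1 -p-> S3
First repeat at step 2: S1 was already visited.

So i = 1, j = 2, giving x = w[0:1] = q, y = w[1:2] = q, z = w[2:7] = qpppp.
Check: |xy| = 2 ≤ 4 and |y| = 1 ≥ 1. Reading y takes D from S1 back to S1, so every xyⁱz is accepted.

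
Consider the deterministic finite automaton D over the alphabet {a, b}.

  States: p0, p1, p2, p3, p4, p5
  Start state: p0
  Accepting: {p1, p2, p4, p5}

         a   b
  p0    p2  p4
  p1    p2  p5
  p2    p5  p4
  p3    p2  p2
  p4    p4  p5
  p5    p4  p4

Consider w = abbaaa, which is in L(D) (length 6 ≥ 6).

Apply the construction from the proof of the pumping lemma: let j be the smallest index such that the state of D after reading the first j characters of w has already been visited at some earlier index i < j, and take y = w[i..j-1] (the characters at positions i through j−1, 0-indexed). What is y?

State sequence: p0 -a-> p2 -b-> p4 -b-> p5 -a-> p4 -a-> p4 -a-> p4
First repeat at step 4: p4 was already visited.

So i = 2, j = 4, giving x = w[0:2] = ab, y = w[2:4] = ba, z = w[4:6] = aa.
Check: |xy| = 4 ≤ 6 and |y| = 2 ≥ 1. Reading y takes D from p4 back to p4, so every xyⁱz is accepted.
The DFA has 6 states, so the proof of the pumping lemma guarantees a repeated state among the first 6+1 visited; the segment between the two visits is the pumpable y.

ba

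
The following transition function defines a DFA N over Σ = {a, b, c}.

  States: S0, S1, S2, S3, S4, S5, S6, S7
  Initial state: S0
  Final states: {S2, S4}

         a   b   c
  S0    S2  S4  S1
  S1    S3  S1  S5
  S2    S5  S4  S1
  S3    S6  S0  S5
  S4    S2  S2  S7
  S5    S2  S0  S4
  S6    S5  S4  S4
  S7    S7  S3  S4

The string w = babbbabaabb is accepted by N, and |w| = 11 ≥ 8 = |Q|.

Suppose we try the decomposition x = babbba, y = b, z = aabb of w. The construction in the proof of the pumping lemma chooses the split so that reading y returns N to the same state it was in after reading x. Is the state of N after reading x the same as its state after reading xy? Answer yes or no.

State sequence: S0 -b-> S4 -a-> S2 -b-> S4 -b-> S2 -b-> S4 -a-> S2 -b-> S4

After x (step 6): S2. After xy (step 7): S4.
They differ (S2 ≠ S4), so y is not a cycle from the state after x; this split is not the one the pumping-lemma construction produces, and pumping y need not keep the string in L(N).

no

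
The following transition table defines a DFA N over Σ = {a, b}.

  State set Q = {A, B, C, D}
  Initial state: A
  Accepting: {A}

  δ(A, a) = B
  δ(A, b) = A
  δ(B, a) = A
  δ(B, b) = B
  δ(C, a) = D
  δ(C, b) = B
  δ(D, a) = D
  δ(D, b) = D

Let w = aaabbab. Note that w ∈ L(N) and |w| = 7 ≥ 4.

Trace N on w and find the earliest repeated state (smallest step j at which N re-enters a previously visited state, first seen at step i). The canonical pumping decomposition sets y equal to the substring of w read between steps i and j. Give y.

aa

State sequence: A -a-> B -a-> A -a-> B -b-> B -b-> B -a-> A -b-> A
First repeat at step 2: A was already visited.

So i = 0, j = 2, giving x = w[0:0] = ε, y = w[0:2] = aa, z = w[2:7] = abbab.
Check: |xy| = 2 ≤ 4 and |y| = 2 ≥ 1. Reading y takes N from A back to A, so every xyⁱz is accepted.
The DFA has 4 states, so the proof of the pumping lemma guarantees a repeated state among the first 4+1 visited; the segment between the two visits is the pumpable y.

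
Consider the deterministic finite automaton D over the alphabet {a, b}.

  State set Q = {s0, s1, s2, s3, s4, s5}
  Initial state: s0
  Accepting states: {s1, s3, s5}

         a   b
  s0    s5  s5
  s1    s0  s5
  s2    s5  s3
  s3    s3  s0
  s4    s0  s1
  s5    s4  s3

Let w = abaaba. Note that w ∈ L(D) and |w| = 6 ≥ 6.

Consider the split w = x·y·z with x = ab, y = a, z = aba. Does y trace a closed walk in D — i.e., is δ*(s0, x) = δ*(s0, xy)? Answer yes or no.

State sequence: s0 -a-> s5 -b-> s3 -a-> s3

After x (step 2): s3. After xy (step 3): s3.
They match, so y = a drives D around a cycle from s3 back to itself; pumping y any number of times keeps D in s3 before reading z, and xyⁱz ∈ L(D) for every i ≥ 0.

yes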